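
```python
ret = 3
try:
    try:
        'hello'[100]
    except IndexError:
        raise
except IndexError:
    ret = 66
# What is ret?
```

Step-by-step execution trace:
1. Inner try: `'hello'[100]` raises IndexError.
2. Inner `except IndexError` matches; bare `raise` re-raises the same IndexError.
3. Outer `except IndexError` matches → ret = 66.
Result: 66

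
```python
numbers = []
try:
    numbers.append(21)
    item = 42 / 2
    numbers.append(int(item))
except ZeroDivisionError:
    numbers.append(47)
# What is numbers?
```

Step-by-step execution trace:
1. try: `numbers.append(21)` → numbers = [21].
2. `item = 42 / 2` → item = 21.0. No exception raised.
3. `numbers.append(int(item))` → numbers = [21, 21].
4. `except ZeroDivisionError` is skipped (no exception was raised).
Result: [21, 21]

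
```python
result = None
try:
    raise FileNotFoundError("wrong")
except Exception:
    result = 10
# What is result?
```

Step-by-step execution trace:
1. `raise FileNotFoundError(...)` raises FileNotFoundError.
2. `except Exception` matches (FileNotFoundError is a subclass of Exception) → result = 10.
Result: 10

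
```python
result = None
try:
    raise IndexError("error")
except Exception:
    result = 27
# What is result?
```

Step-by-step execution trace:
1. `raise IndexError(...)` raises IndexError.
2. `except Exception` matches (IndexError is a subclass of Exception) → result = 27.
Result: 27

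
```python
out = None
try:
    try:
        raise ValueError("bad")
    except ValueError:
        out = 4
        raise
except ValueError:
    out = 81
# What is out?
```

Step-by-step execution trace:
1. Inner try: `raise ValueError("bad")` raises ValueError.
2. Inner `except ValueError` matches → out = 4.
3. bare `raise` re-raises the same ValueError.
4. Outer `except ValueError` matches → out = 81.
Result: 81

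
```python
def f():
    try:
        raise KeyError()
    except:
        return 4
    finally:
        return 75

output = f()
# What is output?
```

Step-by-step execution trace:
1. `f()` enters try: `raise KeyError()` raises KeyError.
2. bare `except` matches → `return 4` sets pending return value 4.
3. Before returning, `finally: return 75` runs and overrides the pending return.
4. f() returns 75 → output = 75.
Result: 75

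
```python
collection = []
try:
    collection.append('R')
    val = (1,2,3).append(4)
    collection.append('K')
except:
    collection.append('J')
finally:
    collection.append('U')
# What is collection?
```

Step-by-step execution trace:
1. try: `collection.append('R')` → collection = ['R'].
2. `val = (1,2,3).append(4)` raises AttributeError; `collection.append('K')` is not reached.
3. bare `except` matches → `collection.append('J')` → collection = ['R', 'J'].
4. finally always runs: `collection.append('U')` → collection = ['R', 'J', 'U'].
Result: ['R', 'J', 'U']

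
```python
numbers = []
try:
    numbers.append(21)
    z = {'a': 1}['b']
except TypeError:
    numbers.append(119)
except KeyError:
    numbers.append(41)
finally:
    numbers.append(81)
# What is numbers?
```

Step-by-step execution trace:
1. try: `numbers.append(21)` → numbers = [21].
2. `z = {'a': 1}['b']` raises KeyError.
3. `except TypeError` does not match KeyError; skipped.
4. `except KeyError` matches → `numbers.append(41)` → numbers = [21, 41].
5. finally always runs: `numbers.append(81)` → numbers = [21, 41, 81].
Result: [21, 41, 81]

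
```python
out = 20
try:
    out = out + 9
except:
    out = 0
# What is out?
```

Step-by-step execution trace:
1. out starts at 20.
2. try: `out = out + 9` → out = 29. No exception raised.
3. `except` is skipped.
Result: 29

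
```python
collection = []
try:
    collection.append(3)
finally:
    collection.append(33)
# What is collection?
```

Step-by-step execution trace:
1. try: `collection.append(3)` → collection = [3].
2. The try body completes without raising.
3. finally always runs: `collection.append(33)` → collection = [3, 33].
Result: [3, 33]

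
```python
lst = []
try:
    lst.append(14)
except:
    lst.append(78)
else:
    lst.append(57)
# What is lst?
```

Step-by-step execution trace:
1. try: `lst.append(14)` → lst = [14]. No exception raised.
2. `except` is skipped.
3. `else` runs (try completed without exception): `lst.append(57)` → lst = [14, 57].
Result: [14, 57]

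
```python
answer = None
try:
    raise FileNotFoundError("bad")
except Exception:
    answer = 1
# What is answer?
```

Step-by-step execution trace:
1. `raise FileNotFoundError(...)` raises FileNotFoundError.
2. `except Exception` matches (FileNotFoundError is a subclass of Exception) → answer = 1.
Result: 1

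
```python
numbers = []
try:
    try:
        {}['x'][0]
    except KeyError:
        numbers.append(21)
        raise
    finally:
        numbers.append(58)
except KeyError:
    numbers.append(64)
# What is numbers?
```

Step-by-step execution trace:
1. Inner try: `{}['x'][0]` raises KeyError.
2. Inner `except KeyError` matches → `numbers.append(21)` → numbers = [21].
3. bare `raise` re-raises KeyError.
4. Inner `finally` runs during unwinding: `numbers.append(58)` → numbers = [21, 58].
5. Outer `except KeyError` matches → `numbers.append(64)` → numbers = [21, 58, 64].
Result: [21, 58, 64]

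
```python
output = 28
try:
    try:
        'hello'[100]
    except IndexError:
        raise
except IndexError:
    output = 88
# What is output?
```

Step-by-step execution trace:
1. Inner try: `'hello'[100]` raises IndexError.
2. Inner `except IndexError` matches; bare `raise` re-raises the same IndexError.
3. Outer `except IndexError` matches → output = 88.
Result: 88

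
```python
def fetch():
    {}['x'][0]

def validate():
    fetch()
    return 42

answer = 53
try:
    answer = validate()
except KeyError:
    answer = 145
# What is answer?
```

Step-by-step execution trace:
1. answer starts at 53.
2. try: `validate()` calls `fetch()`.
3. `fetch()` evaluates `{}['x'][0]`, which raises KeyError; it propagates through validate (uncaught).
4. `return 42` in validate is not reached; the assignment to answer does not complete.
5. `except KeyError` matches → answer = 145.
Result: 145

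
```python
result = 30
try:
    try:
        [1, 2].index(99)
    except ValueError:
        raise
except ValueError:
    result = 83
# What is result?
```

Step-by-step execution trace:
1. Inner try: `[1, 2].index(99)` raises ValueError.
2. Inner `except ValueError` matches; bare `raise` re-raises the same ValueError.
3. Outer `except ValueError` matches → result = 83.
Result: 83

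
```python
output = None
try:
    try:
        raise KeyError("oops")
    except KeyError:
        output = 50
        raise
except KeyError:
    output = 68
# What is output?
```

Step-by-step execution trace:
1. Inner try: `raise KeyError("oops")` raises KeyError.
2. Inner `except KeyError` matches → output = 50.
3. bare `raise` re-raises the same KeyError.
4. Outer `except KeyError` matches → output = 68.
Result: 68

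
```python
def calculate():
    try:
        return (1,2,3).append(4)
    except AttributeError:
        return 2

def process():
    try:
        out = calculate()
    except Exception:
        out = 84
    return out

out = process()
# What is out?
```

Step-by-step execution trace:
1. `process()` calls `calculate()`.
2. In calculate: `(1,2,3).append(4)` raises AttributeError; `except AttributeError` catches it → returns 2.
3. In process: `out = calculate()` → out = 2. No exception reaches process.
4. `except Exception` is skipped; process returns 2.
5. out = 2.
Result: 2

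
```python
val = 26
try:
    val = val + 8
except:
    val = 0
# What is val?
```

Step-by-step execution trace:
1. val starts at 26.
2. try: `val = val + 8` → val = 34. No exception raised.
3. `except` is skipped.
Result: 34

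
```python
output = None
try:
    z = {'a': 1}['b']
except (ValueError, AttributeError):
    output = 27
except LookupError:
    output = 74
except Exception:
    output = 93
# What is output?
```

Step-by-step execution trace:
1. `z = {'a': 1}['b']` raises KeyError.
2. `except (ValueError, AttributeError)` does not match KeyError; skipped.
3. `except LookupError` matches (KeyError is a subclass of LookupError) → output = 74.
4. `except Exception` is not reached.
Result: 74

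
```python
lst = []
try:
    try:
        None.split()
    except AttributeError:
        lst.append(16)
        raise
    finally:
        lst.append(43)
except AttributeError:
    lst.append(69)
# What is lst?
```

Step-by-step execution trace:
1. Inner try: `None.split()` raises AttributeError.
2. Inner `except AttributeError` matches → `lst.append(16)` → lst = [16].
3. bare `raise` re-raises AttributeError.
4. Inner `finally` runs during unwinding: `lst.append(43)` → lst = [16, 43].
5. Outer `except AttributeError` matches → `lst.append(69)` → lst = [16, 43, 69].
Result: [16, 43, 69]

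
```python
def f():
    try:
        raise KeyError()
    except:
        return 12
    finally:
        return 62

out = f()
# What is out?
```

Step-by-step execution trace:
1. `f()` enters try: `raise KeyError()` raises KeyError.
2. bare `except` matches → `return 12` sets pending return value 12.
3. Before returning, `finally: return 62` runs and overrides the pending return.
4. f() returns 62 → out = 62.
Result: 62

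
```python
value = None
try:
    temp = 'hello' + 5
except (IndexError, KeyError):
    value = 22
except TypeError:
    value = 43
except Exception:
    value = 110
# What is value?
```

Step-by-step execution trace:
1. `temp = 'hello' + 5` raises TypeError.
2. `except (IndexError, KeyError)` does not match TypeError; skipped.
3. `except TypeError` matches (exact type match) → value = 43.
4. `except Exception` is not reached.
Result: 43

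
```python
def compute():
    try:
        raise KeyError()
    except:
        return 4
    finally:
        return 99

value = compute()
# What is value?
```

Step-by-step execution trace:
1. `compute()` enters try: `raise KeyError()` raises KeyError.
2. bare `except` matches → `return 4` sets pending return value 4.
3. Before returning, `finally: return 99` runs and overrides the pending return.
4. compute() returns 99 → value = 99.
Result: 99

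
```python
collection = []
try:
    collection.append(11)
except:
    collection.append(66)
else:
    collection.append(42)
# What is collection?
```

Step-by-step execution trace:
1. try: `collection.append(11)` → collection = [11]. No exception raised.
2. `except` is skipped.
3. `else` runs (try completed without exception): `collection.append(42)` → collection = [11, 42].
Result: [11, 42]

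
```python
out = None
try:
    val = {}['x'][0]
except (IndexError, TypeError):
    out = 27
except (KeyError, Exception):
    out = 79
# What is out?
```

Step-by-step execution trace:
1. `val = {}['x'][0]` raises KeyError.
2. `except (IndexError, TypeError)` does not match KeyError; skipped.
3. `except (KeyError, Exception)` matches (KeyError is in the tuple) → out = 79.
Result: 79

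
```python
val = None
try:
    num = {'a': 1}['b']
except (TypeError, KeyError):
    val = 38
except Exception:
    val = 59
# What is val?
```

Step-by-step execution trace:
1. `num = {'a': 1}['b']` raises KeyError.
2. `except (TypeError, KeyError)` matches (KeyError is in the tuple) → val = 38.
3. `except Exception` is not reached.
Result: 38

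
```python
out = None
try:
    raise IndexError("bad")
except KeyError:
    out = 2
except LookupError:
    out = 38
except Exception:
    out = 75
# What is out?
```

Step-by-step execution trace:
1. `raise IndexError(...)` raises IndexError.
2. `except KeyError` does not match (IndexError is not a subclass of KeyError); skipped.
3. `except LookupError` matches (IndexError is a subclass of LookupError) → out = 38.
4. `except Exception` is not reached.
Result: 38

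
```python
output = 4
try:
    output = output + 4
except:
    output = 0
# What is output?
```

Step-by-step execution trace:
1. output starts at 4.
2. try: `output = output + 4` → output = 8. No exception raised.
3. `except` is skipped.
Result: 8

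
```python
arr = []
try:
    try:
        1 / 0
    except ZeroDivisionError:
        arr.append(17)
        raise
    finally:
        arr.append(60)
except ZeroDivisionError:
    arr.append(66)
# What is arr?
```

Step-by-step execution trace:
1. Inner try: `1 / 0` raises ZeroDivisionError.
2. Inner `except ZeroDivisionError` matches → `arr.append(17)` → arr = [17].
3. bare `raise` re-raises ZeroDivisionError.
4. Inner `finally` runs during unwinding: `arr.append(60)` → arr = [17, 60].
5. Outer `except ZeroDivisionError` matches → `arr.append(66)` → arr = [17, 60, 66].
Result: [17, 60, 66]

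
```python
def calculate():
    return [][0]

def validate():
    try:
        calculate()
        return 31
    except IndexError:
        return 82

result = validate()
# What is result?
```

Step-by-step execution trace:
1. `validate()` calls `calculate()`.
2. `calculate()` evaluates `[][0]`, which raises IndexError; it propagates to the caller.
3. `return 31` is not reached.
4. `except IndexError` in validate matches → returns 82.
5. result = 82.
Result: 82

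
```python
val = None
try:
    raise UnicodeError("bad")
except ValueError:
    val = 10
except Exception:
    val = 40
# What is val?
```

Step-by-step execution trace:
1. `raise UnicodeError(...)` raises UnicodeError.
2. `except ValueError` matches (UnicodeError is a subclass of ValueError) → val = 10.
3. `except Exception` is not reached.
Result: 10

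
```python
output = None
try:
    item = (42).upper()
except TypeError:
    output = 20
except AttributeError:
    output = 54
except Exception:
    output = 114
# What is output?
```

Step-by-step execution trace:
1. `item = (42).upper()` raises AttributeError.
2. `except TypeError` does not match AttributeError; skipped.
3. `except AttributeError` matches → output = 54.
4. Remaining except clauses are skipped.
Result: 54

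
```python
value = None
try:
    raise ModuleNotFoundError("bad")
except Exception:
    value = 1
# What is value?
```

Step-by-step execution trace:
1. `raise ModuleNotFoundError(...)` raises ModuleNotFoundError.
2. `except Exception` matches (ModuleNotFoundError is a subclass of Exception) → value = 1.
Result: 1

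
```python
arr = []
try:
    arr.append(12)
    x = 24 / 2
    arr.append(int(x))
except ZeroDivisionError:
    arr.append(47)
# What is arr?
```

Step-by-step execution trace:
1. try: `arr.append(12)` → arr = [12].
2. `x = 24 / 2` → x = 12.0. No exception raised.
3. `arr.append(int(x))` → arr = [12, 12].
4. `except ZeroDivisionError` is skipped (no exception was raised).
Result: [12, 12]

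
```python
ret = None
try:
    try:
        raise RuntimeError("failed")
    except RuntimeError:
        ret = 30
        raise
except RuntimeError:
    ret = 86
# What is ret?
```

Step-by-step execution trace:
1. Inner try: `raise RuntimeError("failed")` raises RuntimeError.
2. Inner `except RuntimeError` matches → ret = 30.
3. bare `raise` re-raises the same RuntimeError.
4. Outer `except RuntimeError` matches → ret = 86.
Result: 86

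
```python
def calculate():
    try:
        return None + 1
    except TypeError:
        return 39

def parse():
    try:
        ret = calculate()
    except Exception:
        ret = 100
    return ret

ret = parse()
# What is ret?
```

Step-by-step execution trace:
1. `parse()` calls `calculate()`.
2. In calculate: `None + 1` raises TypeError; `except TypeError` catches it → returns 39.
3. In parse: `ret = calculate()` → ret = 39. No exception reaches parse.
4. `except Exception` is skipped; parse returns 39.
5. ret = 39.
Result: 39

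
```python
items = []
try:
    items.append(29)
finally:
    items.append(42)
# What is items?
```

Step-by-step execution trace:
1. try: `items.append(29)` → items = [29].
2. The try body completes without raising.
3. finally always runs: `items.append(42)` → items = [29, 42].
Result: [29, 42]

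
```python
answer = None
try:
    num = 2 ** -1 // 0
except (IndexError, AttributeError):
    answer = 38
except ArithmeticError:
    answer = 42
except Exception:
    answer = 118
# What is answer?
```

Step-by-step execution trace:
1. `num = 2 ** -1 // 0` raises ZeroDivisionError.
2. `except (IndexError, AttributeError)` does not match ZeroDivisionError; skipped.
3. `except ArithmeticError` matches (ZeroDivisionError is a subclass of ArithmeticError) → answer = 42.
4. `except Exception` is not reached.
Result: 42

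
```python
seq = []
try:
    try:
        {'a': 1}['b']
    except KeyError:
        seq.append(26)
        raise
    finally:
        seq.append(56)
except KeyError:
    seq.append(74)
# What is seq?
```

Step-by-step execution trace:
1. Inner try: `{'a': 1}['b']` raises KeyError.
2. Inner `except KeyError` matches → `seq.append(26)` → seq = [26].
3. bare `raise` re-raises KeyError.
4. Inner `finally` runs during unwinding: `seq.append(56)` → seq = [26, 56].
5. Outer `except KeyError` matches → `seq.append(74)` → seq = [26, 56, 74].
Result: [26, 56, 74]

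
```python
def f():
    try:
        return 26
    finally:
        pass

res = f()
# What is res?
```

Step-by-step execution trace:
1. `f()` enters try: `return 26` sets pending return value 26.
2. Before returning, `finally: pass` runs (no effect).
3. f() returns 26 → res = 26.
Result: 26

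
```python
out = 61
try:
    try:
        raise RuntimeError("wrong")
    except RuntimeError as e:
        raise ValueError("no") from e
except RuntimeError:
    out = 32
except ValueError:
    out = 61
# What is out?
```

Step-by-step execution trace:
1. Inner try raises RuntimeError; inner `except RuntimeError as e` catches it.
2. `raise ValueError(...) from e` raises ValueError (RuntimeError is attached as __cause__, but only ValueError is active).
3. Outer `except RuntimeError` does not match ValueError; skipped.
4. Outer `except ValueError` matches → out = 61.
Result: 61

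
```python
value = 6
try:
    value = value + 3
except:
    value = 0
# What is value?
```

Step-by-step execution trace:
1. value starts at 6.
2. try: `value = value + 3` → value = 9. No exception raised.
3. `except` is skipped.
Result: 9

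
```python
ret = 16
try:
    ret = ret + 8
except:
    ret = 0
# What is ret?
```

Step-by-step execution trace:
1. ret starts at 16.
2. try: `ret = ret + 8` → ret = 24. No exception raised.
3. `except` is skipped.
Result: 24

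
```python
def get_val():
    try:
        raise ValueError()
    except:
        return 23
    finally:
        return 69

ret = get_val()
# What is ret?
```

Step-by-step execution trace:
1. `get_val()` enters try: `raise ValueError()` raises ValueError.
2. bare `except` matches → `return 23` sets pending return value 23.
3. Before returning, `finally: return 69` runs and overrides the pending return.
4. get_val() returns 69 → ret = 69.
Result: 69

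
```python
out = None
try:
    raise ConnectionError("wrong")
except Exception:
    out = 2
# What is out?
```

Step-by-step execution trace:
1. `raise ConnectionError(...)` raises ConnectionError.
2. `except Exception` matches (ConnectionError is a subclass of Exception) → out = 2.
Result: 2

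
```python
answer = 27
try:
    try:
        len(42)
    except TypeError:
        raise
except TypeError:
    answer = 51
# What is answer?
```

Step-by-step execution trace:
1. Inner try: `len(42)` raises TypeError.
2. Inner `except TypeError` matches; bare `raise` re-raises the same TypeError.
3. Outer `except TypeError` matches → answer = 51.
Result: 51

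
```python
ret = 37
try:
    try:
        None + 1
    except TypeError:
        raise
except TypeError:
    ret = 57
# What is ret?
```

Step-by-step execution trace:
1. Inner try: `None + 1` raises TypeError.
2. Inner `except TypeError` matches; bare `raise` re-raises the same TypeError.
3. Outer `except TypeError` matches → ret = 57.
Result: 57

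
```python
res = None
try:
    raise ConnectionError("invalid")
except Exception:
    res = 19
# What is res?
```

Step-by-step execution trace:
1. `raise ConnectionError(...)` raises ConnectionError.
2. `except Exception` matches (ConnectionError is a subclass of Exception) → res = 19.
Result: 19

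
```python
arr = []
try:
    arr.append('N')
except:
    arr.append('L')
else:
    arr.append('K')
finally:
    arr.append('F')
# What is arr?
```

Step-by-step execution trace:
1. try: `arr.append('N')` → arr = ['N']. No exception raised.
2. `except` is skipped.
3. `else` runs: `arr.append('K')` → arr = ['N', 'K'].
4. `finally` always runs: `arr.append('F')` → arr = ['N', 'K', 'F'].
Result: ['N', 'K', 'F']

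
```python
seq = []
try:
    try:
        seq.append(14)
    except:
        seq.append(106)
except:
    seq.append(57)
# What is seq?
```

Step-by-step execution trace:
1. Inner try: `seq.append(14)` → seq = [14]. No exception raised.
2. Inner `except` is skipped.
3. Inner try completes normally; outer `except` is skipped.
Result: [14]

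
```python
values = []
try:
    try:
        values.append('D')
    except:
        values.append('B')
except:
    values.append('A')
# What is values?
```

Step-by-step execution trace:
1. Inner try: `values.append('D')` → values = ['D']. No exception raised.
2. Inner `except` is skipped.
3. Inner try completes normally; outer `except` is skipped.
Result: ['D']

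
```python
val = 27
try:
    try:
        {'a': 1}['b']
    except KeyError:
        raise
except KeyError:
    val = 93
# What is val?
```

Step-by-step execution trace:
1. Inner try: `{'a': 1}['b']` raises KeyError.
2. Inner `except KeyError` matches; bare `raise` re-raises the same KeyError.
3. Outer `except KeyError` matches → val = 93.
Result: 93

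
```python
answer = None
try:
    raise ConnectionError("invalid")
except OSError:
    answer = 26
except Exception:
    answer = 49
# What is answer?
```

Step-by-step execution trace:
1. `raise ConnectionError(...)` raises ConnectionError.
2. `except OSError` matches (ConnectionError is a subclass of OSError) → answer = 26.
3. `except Exception` is not reached.
Result: 26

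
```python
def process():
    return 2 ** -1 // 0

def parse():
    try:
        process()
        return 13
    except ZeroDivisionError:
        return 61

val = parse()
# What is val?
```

Step-by-step execution trace:
1. `parse()` calls `process()`.
2. `process()` evaluates `2 ** -1 // 0`, which raises ZeroDivisionError; it propagates to the caller.
3. `return 13` is not reached.
4. `except ZeroDivisionError` in parse matches → returns 61.
5. val = 61.
Result: 61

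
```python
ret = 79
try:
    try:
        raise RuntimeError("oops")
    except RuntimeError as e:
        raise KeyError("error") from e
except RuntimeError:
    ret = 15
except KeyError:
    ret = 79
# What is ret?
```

Step-by-step execution trace:
1. Inner try raises RuntimeError; inner `except RuntimeError as e` catches it.
2. `raise KeyError(...) from e` raises KeyError (RuntimeError is attached as __cause__, but only KeyError is active).
3. Outer `except RuntimeError` does not match KeyError; skipped.
4. Outer `except KeyError` matches → ret = 79.
Result: 79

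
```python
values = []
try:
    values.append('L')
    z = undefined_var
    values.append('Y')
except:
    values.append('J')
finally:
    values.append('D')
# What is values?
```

Step-by-step execution trace:
1. try: `values.append('L')` → values = ['L'].
2. `z = undefined_var` raises NameError; `values.append('Y')` is not reached.
3. bare `except` matches → `values.append('J')` → values = ['L', 'J'].
4. finally always runs: `values.append('D')` → values = ['L', 'J', 'D'].
Result: ['L', 'J', 'D']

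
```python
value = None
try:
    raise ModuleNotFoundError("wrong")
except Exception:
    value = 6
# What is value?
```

Step-by-step execution trace:
1. `raise ModuleNotFoundError(...)` raises ModuleNotFoundError.
2. `except Exception` matches (ModuleNotFoundError is a subclass of Exception) → value = 6.
Result: 6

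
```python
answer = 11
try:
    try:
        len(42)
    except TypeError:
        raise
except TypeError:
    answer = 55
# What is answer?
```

Step-by-step execution trace:
1. Inner try: `len(42)` raises TypeError.
2. Inner `except TypeError` matches; bare `raise` re-raises the same TypeError.
3. Outer `except TypeError` matches → answer = 55.
Result: 55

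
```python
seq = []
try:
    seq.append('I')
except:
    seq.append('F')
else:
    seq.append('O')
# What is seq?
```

Step-by-step execution trace:
1. try: `seq.append('I')` → seq = ['I']. No exception raised.
2. `except` is skipped.
3. `else` runs (try completed without exception): `seq.append('O')` → seq = ['I', 'O'].
Result: ['I', 'O']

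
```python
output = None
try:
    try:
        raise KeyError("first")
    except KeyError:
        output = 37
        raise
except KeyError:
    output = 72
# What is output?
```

Step-by-step execution trace:
1. Inner try: `raise KeyError("first")` raises KeyError.
2. Inner `except KeyError` matches → output = 37.
3. bare `raise` re-raises the same KeyError.
4. Outer `except KeyError` matches → output = 72.
Result: 72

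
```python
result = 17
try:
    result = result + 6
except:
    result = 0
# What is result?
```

Step-by-step execution trace:
1. result starts at 17.
2. try: `result = result + 6` → result = 23. No exception raised.
3. `except` is skipped.
Result: 23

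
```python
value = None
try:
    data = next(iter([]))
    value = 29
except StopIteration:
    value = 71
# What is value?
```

Step-by-step execution trace:
1. `data = next(iter([]))` raises StopIteration.
2. `value = 29` is not reached.
3. `except StopIteration` matches → value = 71.
Result: 71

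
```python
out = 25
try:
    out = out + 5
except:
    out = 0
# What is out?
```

Step-by-step execution trace:
1. out starts at 25.
2. try: `out = out + 5` → out = 30. No exception raised.
3. `except` is skipped.
Result: 30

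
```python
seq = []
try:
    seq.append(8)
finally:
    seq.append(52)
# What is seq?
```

Step-by-step execution trace:
1. try: `seq.append(8)` → seq = [8].
2. The try body completes without raising.
3. finally always runs: `seq.append(52)` → seq = [8, 52].
Result: [8, 52]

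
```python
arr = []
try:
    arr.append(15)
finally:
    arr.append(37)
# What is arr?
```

Step-by-step execution trace:
1. try: `arr.append(15)` → arr = [15].
2. The try body completes without raising.
3. finally always runs: `arr.append(37)` → arr = [15, 37].
Result: [15, 37]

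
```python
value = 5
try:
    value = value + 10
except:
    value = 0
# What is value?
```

Step-by-step execution trace:
1. value starts at 5.
2. try: `value = value + 10` → value = 15. No exception raised.
3. `except` is skipped.
Result: 15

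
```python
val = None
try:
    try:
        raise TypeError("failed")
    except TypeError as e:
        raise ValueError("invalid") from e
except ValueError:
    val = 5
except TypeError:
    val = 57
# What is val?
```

Step-by-step execution trace:
1. Inner try raises TypeError; inner `except TypeError as e` catches it.
2. `raise ValueError(...) from e` raises ValueError (TypeError is attached as __cause__, but only ValueError is active).
3. Outer `except ValueError` matches → val = 5.
4. `except TypeError` is not reached.
Result: 5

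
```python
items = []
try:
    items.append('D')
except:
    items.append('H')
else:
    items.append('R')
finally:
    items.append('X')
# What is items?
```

Step-by-step execution trace:
1. try: `items.append('D')` → items = ['D']. No exception raised.
2. `except` is skipped.
3. `else` runs: `items.append('R')` → items = ['D', 'R'].
4. `finally` always runs: `items.append('X')` → items = ['D', 'R', 'X'].
Result: ['D', 'R', 'X']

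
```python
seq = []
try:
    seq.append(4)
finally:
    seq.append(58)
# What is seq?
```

Step-by-step execution trace:
1. try: `seq.append(4)` → seq = [4].
2. The try body completes without raising.
3. finally always runs: `seq.append(58)` → seq = [4, 58].
Result: [4, 58]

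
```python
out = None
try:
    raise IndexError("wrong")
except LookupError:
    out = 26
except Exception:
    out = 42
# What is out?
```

Step-by-step execution trace:
1. `raise IndexError(...)` raises IndexError.
2. `except LookupError` matches (IndexError is a subclass of LookupError) → out = 26.
3. `except Exception` is not reached.
Result: 26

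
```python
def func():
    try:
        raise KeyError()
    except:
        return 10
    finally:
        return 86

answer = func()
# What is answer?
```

Step-by-step execution trace:
1. `func()` enters try: `raise KeyError()` raises KeyError.
2. bare `except` matches → `return 10` sets pending return value 10.
3. Before returning, `finally: return 86` runs and overrides the pending return.
4. func() returns 86 → answer = 86.
Result: 86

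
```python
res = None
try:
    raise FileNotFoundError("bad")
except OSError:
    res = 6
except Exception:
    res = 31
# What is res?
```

Step-by-step execution trace:
1. `raise FileNotFoundError(...)` raises FileNotFoundError.
2. `except OSError` matches (FileNotFoundError is a subclass of OSError) → res = 6.
3. `except Exception` is not reached.
Result: 6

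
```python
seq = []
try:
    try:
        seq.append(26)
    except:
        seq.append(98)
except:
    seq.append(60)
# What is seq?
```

Step-by-step execution trace:
1. Inner try: `seq.append(26)` → seq = [26]. No exception raised.
2. Inner `except` is skipped.
3. Inner try completes normally; outer `except` is skipped.
Result: [26]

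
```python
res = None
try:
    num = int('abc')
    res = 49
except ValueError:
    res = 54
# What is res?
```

Step-by-step execution trace:
1. `num = int('abc')` raises ValueError.
2. `res = 49` is not reached.
3. `except ValueError` matches → res = 54.
Result: 54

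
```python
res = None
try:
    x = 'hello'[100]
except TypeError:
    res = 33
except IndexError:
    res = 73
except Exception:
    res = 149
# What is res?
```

Step-by-step execution trace:
1. `x = 'hello'[100]` raises IndexError.
2. `except TypeError` does not match IndexError; skipped.
3. `except IndexError` matches → res = 73.
4. Remaining except clauses are skipped.
Result: 73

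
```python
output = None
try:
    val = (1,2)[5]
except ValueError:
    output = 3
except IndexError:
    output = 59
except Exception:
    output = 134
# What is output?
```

Step-by-step execution trace:
1. `val = (1,2)[5]` raises IndexError.
2. `except ValueError` does not match IndexError; skipped.
3. `except IndexError` matches → output = 59.
4. Remaining except clauses are skipped.
Result: 59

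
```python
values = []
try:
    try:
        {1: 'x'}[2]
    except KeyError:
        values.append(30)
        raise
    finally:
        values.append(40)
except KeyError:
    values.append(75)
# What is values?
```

Step-by-step execution trace:
1. Inner try: `{1: 'x'}[2]` raises KeyError.
2. Inner `except KeyError` matches → `values.append(30)` → values = [30].
3. bare `raise` re-raises KeyError.
4. Inner `finally` runs during unwinding: `values.append(40)` → values = [30, 40].
5. Outer `except KeyError` matches → `values.append(75)` → values = [30, 40, 75].
Result: [30, 40, 75]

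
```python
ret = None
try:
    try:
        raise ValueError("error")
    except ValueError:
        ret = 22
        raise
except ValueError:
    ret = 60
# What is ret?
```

Step-by-step execution trace:
1. Inner try: `raise ValueError("error")` raises ValueError.
2. Inner `except ValueError` matches → ret = 22.
3. bare `raise` re-raises the same ValueError.
4. Outer `except ValueError` matches → ret = 60.
Result: 60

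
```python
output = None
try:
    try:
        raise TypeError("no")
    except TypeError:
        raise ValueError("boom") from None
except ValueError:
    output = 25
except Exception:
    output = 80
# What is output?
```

Step-by-step execution trace:
1. Inner try raises TypeError; inner `except TypeError` catches it.
2. `raise ValueError(...) from None` raises ValueError (from None suppresses __context__, but the active exception is still ValueError).
3. Outer `except ValueError` matches → output = 25.
4. `except Exception` is not reached.
Result: 25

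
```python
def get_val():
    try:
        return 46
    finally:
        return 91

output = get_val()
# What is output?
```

Step-by-step execution trace:
1. `get_val()` enters try: `return 46` sets pending return value 46.
2. Before returning, `finally: return 91` runs and overrides the pending return.
3. get_val() returns 91 → output = 91.
Result: 91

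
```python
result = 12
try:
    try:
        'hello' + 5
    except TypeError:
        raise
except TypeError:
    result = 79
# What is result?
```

Step-by-step execution trace:
1. Inner try: `'hello' + 5` raises TypeError.
2. Inner `except TypeError` matches; bare `raise` re-raises the same TypeError.
3. Outer `except TypeError` matches → result = 79.
Result: 79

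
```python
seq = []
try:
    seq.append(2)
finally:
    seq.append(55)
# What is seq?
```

Step-by-step execution trace:
1. try: `seq.append(2)` → seq = [2].
2. The try body completes without raising.
3. finally always runs: `seq.append(55)` → seq = [2, 55].
Result: [2, 55]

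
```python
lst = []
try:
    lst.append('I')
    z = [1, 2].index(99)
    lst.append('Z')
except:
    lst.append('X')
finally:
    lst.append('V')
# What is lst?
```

Step-by-step execution trace:
1. try: `lst.append('I')` → lst = ['I'].
2. `z = [1, 2].index(99)` raises ValueError; `lst.append('Z')` is not reached.
3. bare `except` matches → `lst.append('X')` → lst = ['I', 'X'].
4. finally always runs: `lst.append('V')` → lst = ['I', 'X', 'V'].
Result: ['I', 'X', 'V']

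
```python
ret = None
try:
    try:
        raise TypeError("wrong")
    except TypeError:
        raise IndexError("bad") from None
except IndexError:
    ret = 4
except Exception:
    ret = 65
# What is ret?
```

Step-by-step execution trace:
1. Inner try raises TypeError; inner `except TypeError` catches it.
2. `raise IndexError(...) from None` raises IndexError (from None suppresses __context__, but the active exception is still IndexError).
3. Outer `except IndexError` matches → ret = 4.
4. `except Exception` is not reached.
Result: 4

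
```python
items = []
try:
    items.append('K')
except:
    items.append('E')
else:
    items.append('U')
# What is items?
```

Step-by-step execution trace:
1. try: `items.append('K')` → items = ['K']. No exception raised.
2. `except` is skipped.
3. `else` runs (try completed without exception): `items.append('U')` → items = ['K', 'U'].
Result: ['K', 'U']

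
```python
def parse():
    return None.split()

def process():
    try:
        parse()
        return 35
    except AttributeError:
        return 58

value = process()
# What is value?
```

Step-by-step execution trace:
1. `process()` calls `parse()`.
2. `parse()` evaluates `None.split()`, which raises AttributeError; it propagates to the caller.
3. `return 35` is not reached.
4. `except AttributeError` in process matches → returns 58.
5. value = 58.
Result: 58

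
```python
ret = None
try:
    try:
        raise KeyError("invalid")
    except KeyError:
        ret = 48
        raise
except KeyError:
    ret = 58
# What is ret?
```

Step-by-step execution trace:
1. Inner try: `raise KeyError("invalid")` raises KeyError.
2. Inner `except KeyError` matches → ret = 48.
3. bare `raise` re-raises the same KeyError.
4. Outer `except KeyError` matches → ret = 58.
Result: 58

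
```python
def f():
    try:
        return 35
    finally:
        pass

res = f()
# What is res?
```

Step-by-step execution trace:
1. `f()` enters try: `return 35` sets pending return value 35.
2. Before returning, `finally: pass` runs (no effect).
3. f() returns 35 → res = 35.
Result: 35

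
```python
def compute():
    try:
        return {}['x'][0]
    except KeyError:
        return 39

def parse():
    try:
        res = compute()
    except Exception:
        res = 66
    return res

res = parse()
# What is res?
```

Step-by-step execution trace:
1. `parse()` calls `compute()`.
2. In compute: `{}['x'][0]` raises KeyError; `except KeyError` catches it → returns 39.
3. In parse: `res = compute()` → res = 39. No exception reaches parse.
4. `except Exception` is skipped; parse returns 39.
5. res = 39.
Result: 39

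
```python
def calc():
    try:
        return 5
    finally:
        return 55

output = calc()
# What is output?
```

Step-by-step execution trace:
1. `calc()` enters try: `return 5` sets pending return value 5.
2. Before returning, `finally: return 55` runs and overrides the pending return.
3. calc() returns 55 → output = 55.
Result: 55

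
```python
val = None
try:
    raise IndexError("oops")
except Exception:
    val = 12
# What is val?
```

Step-by-step execution trace:
1. `raise IndexError(...)` raises IndexError.
2. `except Exception` matches (IndexError is a subclass of Exception) → val = 12.
Result: 12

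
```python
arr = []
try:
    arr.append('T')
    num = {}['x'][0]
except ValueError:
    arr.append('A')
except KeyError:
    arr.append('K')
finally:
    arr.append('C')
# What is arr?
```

Step-by-step execution trace:
1. try: `arr.append('T')` → arr = ['T'].
2. `num = {}['x'][0]` raises KeyError.
3. `except ValueError` does not match KeyError; skipped.
4. `except KeyError` matches → `arr.append('K')` → arr = ['T', 'K'].
5. finally always runs: `arr.append('C')` → arr = ['T', 'K', 'C'].
Result: ['T', 'K', 'C']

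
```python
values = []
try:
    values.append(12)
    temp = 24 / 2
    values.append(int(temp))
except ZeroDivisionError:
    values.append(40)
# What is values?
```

Step-by-step execution trace:
1. try: `values.append(12)` → values = [12].
2. `temp = 24 / 2` → temp = 12.0. No exception raised.
3. `values.append(int(temp))` → values = [12, 12].
4. `except ZeroDivisionError` is skipped (no exception was raised).
Result: [12, 12]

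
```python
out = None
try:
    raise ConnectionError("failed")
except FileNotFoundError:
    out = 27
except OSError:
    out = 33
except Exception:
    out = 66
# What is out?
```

Step-by-step execution trace:
1. `raise ConnectionError(...)` raises ConnectionError.
2. `except FileNotFoundError` does not match (ConnectionError is not a subclass of FileNotFoundError); skipped.
3. `except OSError` matches (ConnectionError is a subclass of OSError) → out = 33.
4. `except Exception` is not reached.
Result: 33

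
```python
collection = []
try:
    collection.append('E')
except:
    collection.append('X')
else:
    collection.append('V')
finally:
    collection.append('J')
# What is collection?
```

Step-by-step execution trace:
1. try: `collection.append('E')` → collection = ['E']. No exception raised.
2. `except` is skipped.
3. `else` runs: `collection.append('V')` → collection = ['E', 'V'].
4. `finally` always runs: `collection.append('J')` → collection = ['E', 'V', 'J'].
Result: ['E', 'V', 'J']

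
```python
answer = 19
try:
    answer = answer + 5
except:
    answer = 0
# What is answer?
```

Step-by-step execution trace:
1. answer starts at 19.
2. try: `answer = answer + 5` → answer = 24. No exception raised.
3. `except` is skipped.
Result: 24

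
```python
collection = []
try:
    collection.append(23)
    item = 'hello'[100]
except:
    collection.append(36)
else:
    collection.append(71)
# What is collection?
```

Step-by-step execution trace:
1. try: `collection.append(23)` → collection = [23].
2. `item = 'hello'[100]` raises IndexError.
3. bare `except` matches → `collection.append(36)` → collection = [23, 36].
4. `else` is skipped (an exception was raised).
Result: [23, 36]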